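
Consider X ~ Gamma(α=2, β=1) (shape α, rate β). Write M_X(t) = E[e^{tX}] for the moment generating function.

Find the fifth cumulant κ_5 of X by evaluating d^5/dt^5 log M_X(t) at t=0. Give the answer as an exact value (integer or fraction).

κ_5 = D^5[K](0) = 48

M_X(t) = (1 - t)^(-2)
K_X(t) = log M_X(t) = -2*log(1 - t)
D^5[K](t) = -48/(t^5 - 5*t^4 + 10*t^3 - 10*t^2 + 5*t - 1)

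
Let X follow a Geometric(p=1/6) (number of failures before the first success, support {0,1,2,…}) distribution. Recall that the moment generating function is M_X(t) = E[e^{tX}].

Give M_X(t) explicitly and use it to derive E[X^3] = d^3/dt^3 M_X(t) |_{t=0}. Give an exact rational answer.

M_X(t) = 1/(6*(1 - 5*e^(t)/6))
M′(t) = 5*e^(t)/(25*e^(2*t) - 60*e^(t) + 36)
M′′(t) = (-25*e^(2*t) - 30*e^(t))/(125*e^(3*t) - 450*e^(2*t) + 540*e^(t) - 216)
M′′′(t) = (125*e^(3*t) + 600*e^(2*t) + 180*e^(t))/(625*e^(4*t) - 3000*e^(3*t) + 5400*e^(2*t) - 4320*e^(t) + 1296)

E[X^3] = M′′′(0) = 905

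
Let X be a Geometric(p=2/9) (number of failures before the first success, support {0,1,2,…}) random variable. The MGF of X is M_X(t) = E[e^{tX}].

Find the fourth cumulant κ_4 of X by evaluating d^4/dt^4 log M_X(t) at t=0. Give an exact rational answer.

M_X(t) = 2/(9*(1 - 7*e^(t)/9))
K_X(t) = log M_X(t) = -log(1 - 7*e^(t)/9) - 2*log(3) + log(2)
D^4[K](t) = (3087*e^(3*t) + 15876*e^(2*t) + 5103*e^(t))/(2401*e^(4*t) - 12348*e^(3*t) + 23814*e^(2*t) - 20412*e^(t) + 6561)

κ_4 = D^4[K](0) = 12033/8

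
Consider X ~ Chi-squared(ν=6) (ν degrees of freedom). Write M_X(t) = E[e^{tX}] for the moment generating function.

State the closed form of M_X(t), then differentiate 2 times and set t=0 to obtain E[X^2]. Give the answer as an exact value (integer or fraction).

E[X^2] = M^(2)(0) = 48

M_X(t) = (1 - 2*t)^(-3)
M^(2)(t) = -48/(32*t^5 - 80*t^4 + 80*t^3 - 40*t^2 + 10*t - 1)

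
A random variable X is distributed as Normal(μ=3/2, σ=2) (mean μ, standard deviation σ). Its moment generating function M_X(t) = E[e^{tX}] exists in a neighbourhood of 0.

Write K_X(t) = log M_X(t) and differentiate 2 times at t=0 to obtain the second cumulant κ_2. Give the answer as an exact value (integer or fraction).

M_X(t) = e^(2*t^2 + 3*t/2)
K_X(t) = log M_X(t) = 2*t^2 + 3*t/2
dK/dt = 4*t + 3/2
d^2K/dt^2 = 4

κ_2 = d^2K/dt^2 |_{t=0} = 4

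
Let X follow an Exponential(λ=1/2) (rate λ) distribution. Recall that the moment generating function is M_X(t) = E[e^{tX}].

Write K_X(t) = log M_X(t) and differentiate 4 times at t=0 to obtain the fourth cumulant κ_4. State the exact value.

κ_4 = d^4K/dt^4 |_{t=0} = 96

M_X(t) = 1/(2*(1/2 - t))
K_X(t) = log M_X(t) = -log(1/2 - t) - log(2)
dK/dt = -2/(2*t - 1)
d^2K/dt^2 = 4/(4*t^2 - 4*t + 1)
d^3K/dt^3 = -16/(8*t^3 - 12*t^2 + 6*t - 1)
d^4K/dt^4 = 96/(16*t^4 - 32*t^3 + 24*t^2 - 8*t + 1)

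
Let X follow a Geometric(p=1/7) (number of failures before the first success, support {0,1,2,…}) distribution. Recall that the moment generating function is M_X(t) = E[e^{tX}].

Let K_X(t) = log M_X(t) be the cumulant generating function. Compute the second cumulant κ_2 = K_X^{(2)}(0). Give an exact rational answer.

κ_2 = K^(2)(0) = 42

M_X(t) = 1/(7*(1 - 6*e^(t)/7))
K_X(t) = log M_X(t) = -log(1 - 6*e^(t)/7) - log(7)
K^(2)(t) = 42*e^(t)/(36*e^(2*t) - 84*e^(t) + 49)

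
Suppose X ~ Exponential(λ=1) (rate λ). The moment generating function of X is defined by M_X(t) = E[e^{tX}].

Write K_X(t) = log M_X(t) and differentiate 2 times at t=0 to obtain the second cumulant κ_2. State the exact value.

M_X(t) = 1/(1 - t)
K_X(t) = log M_X(t) = -log(1 - t)
K^(2)(t) = 1/(t^2 - 2*t + 1)

κ_2 = K^(2)(0) = 1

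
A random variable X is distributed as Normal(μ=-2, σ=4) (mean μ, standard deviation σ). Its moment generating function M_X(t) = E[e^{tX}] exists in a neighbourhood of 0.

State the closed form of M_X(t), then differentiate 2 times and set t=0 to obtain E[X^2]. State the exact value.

M_X(t) = e^(8*t^2 - 2*t)
D^2[M](t) = (256*t^2*e^(8*t^2) - 64*t*e^(8*t^2) + 20*e^(8*t^2))*e^(-2*t)

E[X^2] = D^2[M](0) = 20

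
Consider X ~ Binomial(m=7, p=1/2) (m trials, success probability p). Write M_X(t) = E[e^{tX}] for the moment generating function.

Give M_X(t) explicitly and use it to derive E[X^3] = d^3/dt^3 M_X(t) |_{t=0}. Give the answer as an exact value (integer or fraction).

M_X(t) = (e^(t)/2 + 1/2)^7
D^3[M](t) = 343*e^(7*t)/128 + 189*e^(6*t)/16 + 2625*e^(5*t)/128 + 35*e^(4*t)/2 + 945*e^(3*t)/128 + 21*e^(2*t)/16 + 7*e^(t)/128

E[X^3] = D^3[M](0) = 245/4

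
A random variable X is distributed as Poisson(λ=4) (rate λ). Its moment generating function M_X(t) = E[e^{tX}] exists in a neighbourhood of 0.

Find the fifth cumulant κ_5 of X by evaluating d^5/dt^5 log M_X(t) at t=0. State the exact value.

κ_5 = D^5[K](0) = 4

M_X(t) = e^(4*e^(t) - 4)
K_X(t) = log M_X(t) = 4*e^(t) - 4
D^5[K](t) = 4*e^(t)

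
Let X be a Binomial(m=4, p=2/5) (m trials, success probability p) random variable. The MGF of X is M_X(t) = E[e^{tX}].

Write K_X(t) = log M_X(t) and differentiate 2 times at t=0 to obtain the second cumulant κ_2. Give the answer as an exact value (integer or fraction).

κ_2 = K^(2)(0) = 24/25

M_X(t) = (2*e^(t)/5 + 3/5)^4
K_X(t) = log M_X(t) = 4*log(2*e^(t)/5 + 3/5)
K^(2)(t) = 24*e^(t)/(4*e^(2*t) + 12*e^(t) + 9)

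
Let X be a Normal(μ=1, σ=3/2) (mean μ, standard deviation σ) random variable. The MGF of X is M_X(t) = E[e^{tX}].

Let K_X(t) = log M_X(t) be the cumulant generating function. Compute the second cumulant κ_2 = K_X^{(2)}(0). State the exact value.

κ_2 = D^2[K](0) = 9/4

M_X(t) = e^(9*t^2/8 + t)
K_X(t) = log M_X(t) = 9*t^2/8 + t
D^2[K](t) = 9/4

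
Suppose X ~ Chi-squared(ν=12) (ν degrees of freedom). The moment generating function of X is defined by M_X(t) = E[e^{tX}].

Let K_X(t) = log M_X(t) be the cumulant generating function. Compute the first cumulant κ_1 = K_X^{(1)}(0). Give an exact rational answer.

κ_1 = K′(0) = 12

M_X(t) = (1 - 2*t)^(-6)
K_X(t) = log M_X(t) = -6*log(1 - 2*t)
K′(t) = -12/(2*t - 1)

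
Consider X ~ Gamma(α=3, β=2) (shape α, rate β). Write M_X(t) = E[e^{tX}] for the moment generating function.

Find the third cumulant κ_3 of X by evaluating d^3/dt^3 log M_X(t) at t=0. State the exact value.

κ_3 = K^(3)(0) = 3/4

M_X(t) = 8/(2 - t)^3
K_X(t) = log M_X(t) = -3*log(2 - t) + 3*log(2)
K^(3)(t) = -6/(t^3 - 6*t^2 + 12*t - 8)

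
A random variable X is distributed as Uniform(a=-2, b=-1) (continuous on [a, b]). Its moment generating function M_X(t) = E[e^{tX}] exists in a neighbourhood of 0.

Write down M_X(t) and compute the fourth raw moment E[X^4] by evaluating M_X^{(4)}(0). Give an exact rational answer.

E[X^4] = M^(4)(0) = 31/5

M_X(t) = (e^(-t) - e^(-2*t))/t
M^(4)(t) = (t^4*e^(t) - 16*t^4 + 4*t^3*e^(t) - 32*t^3 + 12*t^2*e^(t) - 48*t^2 + 24*t*e^(t) - 48*t + 24*e^(t) - 24)*e^(-2*t)/t^5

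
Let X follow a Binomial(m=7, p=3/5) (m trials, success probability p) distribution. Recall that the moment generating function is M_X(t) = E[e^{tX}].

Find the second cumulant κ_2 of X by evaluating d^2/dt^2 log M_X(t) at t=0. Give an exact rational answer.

M_X(t) = (3*e^(t)/5 + 2/5)^7
K_X(t) = log M_X(t) = 7*log(3*e^(t)/5 + 2/5)
D^2[K](t) = 42*e^(t)/(9*e^(2*t) + 12*e^(t) + 4)

κ_2 = D^2[K](0) = 42/25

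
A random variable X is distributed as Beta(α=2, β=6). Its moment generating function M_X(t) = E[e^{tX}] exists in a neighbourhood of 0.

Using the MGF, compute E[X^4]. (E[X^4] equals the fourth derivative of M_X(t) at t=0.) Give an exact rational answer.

E[X^4] = d^4M/dt^4 |_{t=0} = 1/66

M_X(t) = ₁F₁(2; 8; t)
dM/dt = ₁F₁(3; 9; t)/4
d^2M/dt^2 = ₁F₁(4; 10; t)/12
d^3M/dt^3 = ₁F₁(5; 11; t)/30
d^4M/dt^4 = ₁F₁(6; 12; t)/66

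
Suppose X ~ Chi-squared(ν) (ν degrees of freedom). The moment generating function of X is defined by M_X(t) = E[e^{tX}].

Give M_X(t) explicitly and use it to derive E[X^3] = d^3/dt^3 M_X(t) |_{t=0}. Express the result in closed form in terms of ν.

E[X^3] = D^3[M](0) = ν*(ν^2 + 6*ν + 8)

M_X(t) = (1 - 2*t)^(-ν/2)
D^3[M](t) = (-ν^3 - 6*ν^2 - 8*ν)/(8*t^3*(1 - 2*t)^(ν/2) - 12*t^2*(1 - 2*t)^(ν/2) + 6*t*(1 - 2*t)^(ν/2) - (1 - 2*t)^(ν/2))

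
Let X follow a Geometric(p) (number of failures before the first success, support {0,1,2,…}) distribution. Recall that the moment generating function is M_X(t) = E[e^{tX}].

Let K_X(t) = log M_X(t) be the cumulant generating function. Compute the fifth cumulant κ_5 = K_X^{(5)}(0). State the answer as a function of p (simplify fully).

κ_5 = K^(5)(0) = (p^4 - 15*p^3 + 50*p^2 - 60*p + 24)/p^5

M_X(t) = p/(-(1 - p)*e^(t) + 1)
K_X(t) = log M_X(t) = log(p) - log(-(1 - p)*e^(t) + 1)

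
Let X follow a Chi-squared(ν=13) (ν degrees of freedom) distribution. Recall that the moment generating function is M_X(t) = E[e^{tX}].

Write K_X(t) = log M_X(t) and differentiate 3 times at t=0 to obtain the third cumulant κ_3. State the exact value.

κ_3 = K^(3)(0) = 104

M_X(t) = (1 - 2*t)^(-13/2)
K_X(t) = log M_X(t) = -13*log(1 - 2*t)/2
K^(3)(t) = -104/(8*t^3 - 12*t^2 + 6*t - 1)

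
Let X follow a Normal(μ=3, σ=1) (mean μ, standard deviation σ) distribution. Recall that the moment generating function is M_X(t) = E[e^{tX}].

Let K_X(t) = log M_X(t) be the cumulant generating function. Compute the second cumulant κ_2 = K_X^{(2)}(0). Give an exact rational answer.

M_X(t) = e^(t^2/2 + 3*t)
K_X(t) = log M_X(t) = t^2/2 + 3*t
D^2[K](t) = 1

κ_2 = D^2[K](0) = 1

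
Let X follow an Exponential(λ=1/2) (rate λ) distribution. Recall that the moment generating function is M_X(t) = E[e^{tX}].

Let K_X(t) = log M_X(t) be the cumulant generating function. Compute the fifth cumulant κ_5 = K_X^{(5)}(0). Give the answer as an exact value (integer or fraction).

M_X(t) = 1/(2*(1/2 - t))
K_X(t) = log M_X(t) = -log(1/2 - t) - log(2)
dK/dt = -2/(2*t - 1)
d^2K/dt^2 = 4/(4*t^2 - 4*t + 1)
d^3K/dt^3 = -16/(8*t^3 - 12*t^2 + 6*t - 1)
d^4K/dt^4 = 96/(16*t^4 - 32*t^3 + 24*t^2 - 8*t + 1)
d^5K/dt^5 = -768/(32*t^5 - 80*t^4 + 80*t^3 - 40*t^2 + 10*t - 1)

κ_5 = d^5K/dt^5 |_{t=0} = 768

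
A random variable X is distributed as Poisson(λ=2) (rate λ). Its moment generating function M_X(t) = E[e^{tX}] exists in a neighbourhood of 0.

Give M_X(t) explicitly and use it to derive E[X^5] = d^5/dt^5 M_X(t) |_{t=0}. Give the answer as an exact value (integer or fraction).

E[X^5] = D^5[M](0) = 454

M_X(t) = e^(2*e^(t) - 2)
D^5[M](t) = (32*e^(5*t)*e^(2*e^(t)) + 160*e^(4*t)*e^(2*e^(t)) + 200*e^(3*t)*e^(2*e^(t)) + 60*e^(2*t)*e^(2*e^(t)) + 2*e^(t)*e^(2*e^(t)))*e^(-2)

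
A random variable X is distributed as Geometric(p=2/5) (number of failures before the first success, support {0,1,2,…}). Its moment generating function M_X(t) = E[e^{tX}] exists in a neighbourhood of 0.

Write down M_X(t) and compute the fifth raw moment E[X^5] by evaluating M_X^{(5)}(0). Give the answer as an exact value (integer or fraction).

E[X^5] = d^5M/dt^5 |_{t=0} = 5403/2

M_X(t) = 2/(5*(1 - 3*e^(t)/5))
dM/dt = 6*e^(t)/(9*e^(2*t) - 30*e^(t) + 25)
d^2M/dt^2 = (-18*e^(2*t) - 30*e^(t))/(27*e^(3*t) - 135*e^(2*t) + 225*e^(t) - 125)
d^3M/dt^3 = (54*e^(3*t) + 360*e^(2*t) + 150*e^(t))/(81*e^(4*t) - 540*e^(3*t) + 1350*e^(2*t) - 1500*e^(t) + 625)
d^4M/dt^4 = (-162*e^(4*t) - 2970*e^(3*t) - 4950*e^(2*t) - 750*e^(t))/(243*e^(5*t) - 2025*e^(4*t) + 6750*e^(3*t) - 11250*e^(2*t) + 9375*e^(t) - 3125)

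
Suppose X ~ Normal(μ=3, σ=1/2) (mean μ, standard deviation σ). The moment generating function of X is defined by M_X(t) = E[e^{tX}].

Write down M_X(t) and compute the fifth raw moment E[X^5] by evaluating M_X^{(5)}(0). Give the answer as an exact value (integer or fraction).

E[X^5] = M^(5)(0) = 5013/16

M_X(t) = e^(t^2/8 + 3*t)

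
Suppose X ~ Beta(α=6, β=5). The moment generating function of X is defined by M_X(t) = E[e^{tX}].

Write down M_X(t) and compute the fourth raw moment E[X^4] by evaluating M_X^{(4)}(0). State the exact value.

M_X(t) = ₁F₁(6; 11; t)
M^(4)(t) = 18*₁F₁(10; 15; t)/143

E[X^4] = M^(4)(0) = 18/143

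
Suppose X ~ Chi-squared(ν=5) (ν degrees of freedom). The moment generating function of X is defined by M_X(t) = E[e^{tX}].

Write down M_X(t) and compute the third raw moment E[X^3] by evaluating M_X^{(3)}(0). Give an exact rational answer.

E[X^3] = d^3M/dt^3 |_{t=0} = 315

M_X(t) = (1 - 2*t)^(-5/2)
dM/dt = -5/(8*t^3*√(1 - 2*t) - 12*t^2*√(1 - 2*t) + 6*t*√(1 - 2*t) - √(1 - 2*t))
d^2M/dt^2 = 35/(16*t^4*√(1 - 2*t) - 32*t^3*√(1 - 2*t) + 24*t^2*√(1 - 2*t) - 8*t*√(1 - 2*t) + √(1 - 2*t))
d^3M/dt^3 = -315/(32*t^5*√(1 - 2*t) - 80*t^4*√(1 - 2*t) + 80*t^3*√(1 - 2*t) - 40*t^2*√(1 - 2*t) + 10*t*√(1 - 2*t) - √(1 - 2*t))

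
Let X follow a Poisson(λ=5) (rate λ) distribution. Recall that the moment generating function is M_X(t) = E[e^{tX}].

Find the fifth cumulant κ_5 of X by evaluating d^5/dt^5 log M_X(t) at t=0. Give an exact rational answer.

M_X(t) = e^(5*e^(t) - 5)
K_X(t) = log M_X(t) = 5*e^(t) - 5
D^5[K](t) = 5*e^(t)

κ_5 = D^5[K](0) = 5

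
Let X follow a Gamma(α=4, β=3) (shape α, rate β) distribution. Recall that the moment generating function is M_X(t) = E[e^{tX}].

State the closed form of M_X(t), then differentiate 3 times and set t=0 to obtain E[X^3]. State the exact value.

E[X^3] = D^3[M](0) = 40/9

M_X(t) = 81/(3 - t)^4
D^3[M](t) = -9720/(t^7 - 21*t^6 + 189*t^5 - 945*t^4 + 2835*t^3 - 5103*t^2 + 5103*t - 2187)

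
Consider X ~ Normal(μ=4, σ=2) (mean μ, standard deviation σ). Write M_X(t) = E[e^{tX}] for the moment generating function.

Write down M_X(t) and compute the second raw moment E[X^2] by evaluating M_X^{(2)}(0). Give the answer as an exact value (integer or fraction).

E[X^2] = M′′(0) = 20

M_X(t) = e^(2*t^2 + 4*t)
M′(t) = 4*t*e^(4*t)*e^(2*t^2) + 4*e^(4*t)*e^(2*t^2)
M′′(t) = 16*t^2*e^(4*t)*e^(2*t^2) + 32*t*e^(4*t)*e^(2*t^2) + 20*e^(4*t)*e^(2*t^2)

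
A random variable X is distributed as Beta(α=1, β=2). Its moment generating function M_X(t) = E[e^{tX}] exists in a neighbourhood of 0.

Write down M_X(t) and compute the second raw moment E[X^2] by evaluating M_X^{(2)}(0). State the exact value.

E[X^2] = D^2[M](0) = 1/6

M_X(t) = ₁F₁(1; 3; t)
D^2[M](t) = ₁F₁(3; 5; t)/6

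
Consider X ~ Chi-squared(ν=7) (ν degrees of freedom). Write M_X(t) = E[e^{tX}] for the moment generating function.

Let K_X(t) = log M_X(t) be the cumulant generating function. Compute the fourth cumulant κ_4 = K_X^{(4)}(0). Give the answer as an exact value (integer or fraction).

κ_4 = K′′′′(0) = 336

M_X(t) = (1 - 2*t)^(-7/2)
K_X(t) = log M_X(t) = -7*log(1 - 2*t)/2
K′(t) = -7/(2*t - 1)
K′′(t) = 14/(4*t^2 - 4*t + 1)
K′′′(t) = -56/(8*t^3 - 12*t^2 + 6*t - 1)
K′′′′(t) = 336/(16*t^4 - 32*t^3 + 24*t^2 - 8*t + 1)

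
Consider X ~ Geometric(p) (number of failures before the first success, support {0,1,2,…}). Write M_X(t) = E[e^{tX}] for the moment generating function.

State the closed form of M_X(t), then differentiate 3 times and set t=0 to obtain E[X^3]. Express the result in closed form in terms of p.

M_X(t) = p/(-(1 - p)*e^(t) + 1)
dM/dt = (-p^2*e^(t) + p*e^(t))/(p^2*e^(2*t) - 2*p*e^(2*t) + 2*p*e^(t) + e^(2*t) - 2*e^(t) + 1)

E[X^3] = d^3M/dt^3 |_{t=0} = -1 + 7/p - 12/p^2 + 6/p^3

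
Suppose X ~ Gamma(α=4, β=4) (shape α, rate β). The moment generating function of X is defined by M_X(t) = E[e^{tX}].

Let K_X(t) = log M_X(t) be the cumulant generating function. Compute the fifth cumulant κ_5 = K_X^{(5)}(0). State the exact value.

κ_5 = K^(5)(0) = 3/32

M_X(t) = 256/(4 - t)^4
K_X(t) = log M_X(t) = -4*log(4 - t) + 8*log(2)
K^(5)(t) = -96/(t^5 - 20*t^4 + 160*t^3 - 640*t^2 + 1280*t - 1024)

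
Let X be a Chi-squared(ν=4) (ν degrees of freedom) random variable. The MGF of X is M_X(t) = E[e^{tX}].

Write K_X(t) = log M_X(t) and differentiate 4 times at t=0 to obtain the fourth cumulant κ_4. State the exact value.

M_X(t) = (1 - 2*t)^(-2)
K_X(t) = log M_X(t) = -2*log(1 - 2*t)
K′(t) = -4/(2*t - 1)
K′′(t) = 8/(4*t^2 - 4*t + 1)
K′′′(t) = -32/(8*t^3 - 12*t^2 + 6*t - 1)
K′′′′(t) = 192/(16*t^4 - 32*t^3 + 24*t^2 - 8*t + 1)

κ_4 = K′′′′(0) = 192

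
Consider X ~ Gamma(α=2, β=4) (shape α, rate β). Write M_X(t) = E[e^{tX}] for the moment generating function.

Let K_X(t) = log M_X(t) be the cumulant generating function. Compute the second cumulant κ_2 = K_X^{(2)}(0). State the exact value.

M_X(t) = 16/(4 - t)^2
K_X(t) = log M_X(t) = -2*log(4 - t) + 4*log(2)
D^2[K](t) = 2/(t^2 - 8*t + 16)

κ_2 = D^2[K](0) = 1/8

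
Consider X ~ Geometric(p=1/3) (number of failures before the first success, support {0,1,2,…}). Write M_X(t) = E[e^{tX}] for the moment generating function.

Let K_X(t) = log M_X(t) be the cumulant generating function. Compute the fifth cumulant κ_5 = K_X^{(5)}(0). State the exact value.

κ_5 = K′′′′′(0) = 2190

M_X(t) = 1/(3*(1 - 2*e^(t)/3))
K_X(t) = log M_X(t) = -log(1 - 2*e^(t)/3) - log(3)
K′(t) = -2*e^(t)/(2*e^(t) - 3)
K′′(t) = 6*e^(t)/(4*e^(2*t) - 12*e^(t) + 9)
K′′′(t) = (-12*e^(2*t) - 18*e^(t))/(8*e^(3*t) - 36*e^(2*t) + 54*e^(t) - 27)
K′′′′(t) = (24*e^(3*t) + 144*e^(2*t) + 54*e^(t))/(16*e^(4*t) - 96*e^(3*t) + 216*e^(2*t) - 216*e^(t) + 81)
K′′′′′(t) = (-48*e^(4*t) - 792*e^(3*t) - 1188*e^(2*t) - 162*e^(t))/(32*e^(5*t) - 240*e^(4*t) + 720*e^(3*t) - 1080*e^(2*t) + 810*e^(t) - 243)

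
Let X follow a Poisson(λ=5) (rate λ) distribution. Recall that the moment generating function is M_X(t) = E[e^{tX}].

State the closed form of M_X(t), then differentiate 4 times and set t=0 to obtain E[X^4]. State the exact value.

E[X^4] = M′′′′(0) = 1555

M_X(t) = e^(5*e^(t) - 5)
M′(t) = 5*e^(-5)*e^(t)*e^(5*e^(t))
M′′(t) = (25*e^(2*t)*e^(5*e^(t)) + 5*e^(t)*e^(5*e^(t)))*e^(-5)
M′′′(t) = (125*e^(3*t)*e^(5*e^(t)) + 75*e^(2*t)*e^(5*e^(t)) + 5*e^(t)*e^(5*e^(t)))*e^(-5)
M′′′′(t) = (625*e^(4*t)*e^(5*e^(t)) + 750*e^(3*t)*e^(5*e^(t)) + 175*e^(2*t)*e^(5*e^(t)) + 5*e^(t)*e^(5*e^(t)))*e^(-5)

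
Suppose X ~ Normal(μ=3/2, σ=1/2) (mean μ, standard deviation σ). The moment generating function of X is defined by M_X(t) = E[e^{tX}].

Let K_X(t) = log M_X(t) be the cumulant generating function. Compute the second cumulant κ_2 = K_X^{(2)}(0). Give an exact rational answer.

κ_2 = K′′(0) = 1/4

M_X(t) = e^(t^2/8 + 3*t/2)
K_X(t) = log M_X(t) = t^2/8 + 3*t/2
K′(t) = t/4 + 3/2
K′′(t) = 1/4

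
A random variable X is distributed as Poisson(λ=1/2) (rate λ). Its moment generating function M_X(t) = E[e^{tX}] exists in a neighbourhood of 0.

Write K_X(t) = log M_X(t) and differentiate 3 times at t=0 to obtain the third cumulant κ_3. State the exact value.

M_X(t) = e^(e^(t)/2 - 1/2)
K_X(t) = log M_X(t) = e^(t)/2 - 1/2
D^3[K](t) = e^(t)/2

κ_3 = D^3[K](0) = 1/2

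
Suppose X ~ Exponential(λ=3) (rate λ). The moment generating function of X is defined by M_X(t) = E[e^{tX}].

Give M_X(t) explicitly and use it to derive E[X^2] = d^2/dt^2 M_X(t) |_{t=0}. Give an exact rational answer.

M_X(t) = 3/(3 - t)
D^2[M](t) = -6/(t^3 - 9*t^2 + 27*t - 27)

E[X^2] = D^2[M](0) = 2/9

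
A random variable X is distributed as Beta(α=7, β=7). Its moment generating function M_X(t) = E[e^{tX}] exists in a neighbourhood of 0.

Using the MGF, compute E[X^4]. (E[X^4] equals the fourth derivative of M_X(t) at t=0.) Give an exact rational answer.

M_X(t) = ₁F₁(7; 14; t)
M′(t) = ₁F₁(8; 15; t)/2
M′′(t) = 4*₁F₁(9; 16; t)/15
M′′′(t) = 3*₁F₁(10; 17; t)/20
M′′′′(t) = 3*₁F₁(11; 18; t)/34

E[X^4] = M′′′′(0) = 3/34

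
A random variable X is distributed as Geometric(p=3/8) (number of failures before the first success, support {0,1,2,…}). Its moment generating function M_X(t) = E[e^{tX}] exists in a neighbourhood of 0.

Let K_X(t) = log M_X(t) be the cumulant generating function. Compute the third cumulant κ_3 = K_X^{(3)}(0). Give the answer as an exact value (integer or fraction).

M_X(t) = 3/(8*(1 - 5*e^(t)/8))
K_X(t) = log M_X(t) = -log(1 - 5*e^(t)/8) - 3*log(2) + log(3)
dK/dt = -5*e^(t)/(5*e^(t) - 8)
d^2K/dt^2 = 40*e^(t)/(25*e^(2*t) - 80*e^(t) + 64)
d^3K/dt^3 = (-200*e^(2*t) - 320*e^(t))/(125*e^(3*t) - 600*e^(2*t) + 960*e^(t) - 512)

κ_3 = d^3K/dt^3 |_{t=0} = 520/27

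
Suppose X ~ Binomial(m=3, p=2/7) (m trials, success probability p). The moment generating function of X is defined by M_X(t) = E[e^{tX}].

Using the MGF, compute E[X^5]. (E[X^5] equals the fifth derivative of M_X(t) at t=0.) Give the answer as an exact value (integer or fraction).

M_X(t) = (2*e^(t)/7 + 5/7)^3
dM/dt = 24*e^(3*t)/343 + 120*e^(2*t)/343 + 150*e^(t)/343
d^2M/dt^2 = 72*e^(3*t)/343 + 240*e^(2*t)/343 + 150*e^(t)/343
d^3M/dt^3 = 216*e^(3*t)/343 + 480*e^(2*t)/343 + 150*e^(t)/343
d^4M/dt^4 = 648*e^(3*t)/343 + 960*e^(2*t)/343 + 150*e^(t)/343
d^5M/dt^5 = 1944*e^(3*t)/343 + 1920*e^(2*t)/343 + 150*e^(t)/343

E[X^5] = d^5M/dt^5 |_{t=0} = 4014/343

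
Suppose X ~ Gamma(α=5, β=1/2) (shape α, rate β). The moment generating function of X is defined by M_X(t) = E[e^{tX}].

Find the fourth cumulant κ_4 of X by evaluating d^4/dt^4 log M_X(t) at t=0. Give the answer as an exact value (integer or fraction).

κ_4 = d^4K/dt^4 |_{t=0} = 480

M_X(t) = 1/(32*(1/2 - t)^5)
K_X(t) = log M_X(t) = -5*log(1/2 - t) - 5*log(2)
dK/dt = -10/(2*t - 1)
d^2K/dt^2 = 20/(4*t^2 - 4*t + 1)
d^3K/dt^3 = -80/(8*t^3 - 12*t^2 + 6*t - 1)
d^4K/dt^4 = 480/(16*t^4 - 32*t^3 + 24*t^2 - 8*t + 1)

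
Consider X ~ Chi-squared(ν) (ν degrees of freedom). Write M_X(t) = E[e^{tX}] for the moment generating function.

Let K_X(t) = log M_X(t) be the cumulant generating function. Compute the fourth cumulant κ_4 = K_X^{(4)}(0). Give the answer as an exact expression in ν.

κ_4 = K^(4)(0) = 48*ν

M_X(t) = (1 - 2*t)^(-ν/2)
K_X(t) = log M_X(t) = -ν*log(1 - 2*t)/2
K^(4)(t) = 48*ν/(16*t^4 - 32*t^3 + 24*t^2 - 8*t + 1)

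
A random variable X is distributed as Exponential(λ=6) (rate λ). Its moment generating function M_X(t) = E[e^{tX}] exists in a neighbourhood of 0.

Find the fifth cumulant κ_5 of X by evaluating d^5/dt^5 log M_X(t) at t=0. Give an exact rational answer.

M_X(t) = 6/(6 - t)
K_X(t) = log M_X(t) = -log(6 - t) + log(6)
K^(5)(t) = -24/(t^5 - 30*t^4 + 360*t^3 - 2160*t^2 + 6480*t - 7776)

κ_5 = K^(5)(0) = 1/324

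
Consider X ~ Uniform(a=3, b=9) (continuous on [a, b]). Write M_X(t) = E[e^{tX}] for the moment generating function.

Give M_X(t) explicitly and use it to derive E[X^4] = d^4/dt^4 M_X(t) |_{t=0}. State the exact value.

M_X(t) = (e^(9*t) - e^(3*t))/(6*t)

E[X^4] = M^(4)(0) = 9801/5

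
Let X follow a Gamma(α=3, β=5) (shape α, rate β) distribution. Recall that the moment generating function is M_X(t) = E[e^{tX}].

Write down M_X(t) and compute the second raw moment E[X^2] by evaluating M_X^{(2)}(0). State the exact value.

M_X(t) = 125/(5 - t)^3
dM/dt = 375/(t^4 - 20*t^3 + 150*t^2 - 500*t + 625)
d^2M/dt^2 = -1500/(t^5 - 25*t^4 + 250*t^3 - 1250*t^2 + 3125*t - 3125)

E[X^2] = d^2M/dt^2 |_{t=0} = 12/25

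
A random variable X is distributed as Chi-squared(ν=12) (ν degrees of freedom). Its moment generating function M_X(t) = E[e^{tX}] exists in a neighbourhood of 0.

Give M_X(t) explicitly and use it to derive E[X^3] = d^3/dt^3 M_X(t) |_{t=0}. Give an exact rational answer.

E[X^3] = M^(3)(0) = 2688

M_X(t) = (1 - 2*t)^(-6)
M^(3)(t) = -2688/(512*t^9 - 2304*t^8 + 4608*t^7 - 5376*t^6 + 4032*t^5 - 2016*t^4 + 672*t^3 - 144*t^2 + 18*t - 1)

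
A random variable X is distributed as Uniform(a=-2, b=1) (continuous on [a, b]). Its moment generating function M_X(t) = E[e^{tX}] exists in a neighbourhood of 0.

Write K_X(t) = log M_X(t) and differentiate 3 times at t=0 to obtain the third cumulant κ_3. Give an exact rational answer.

M_X(t) = (e^(t) - e^(-2*t))/(3*t)
K_X(t) = log M_X(t) = -log(t) + log(e^(t) - e^(-2*t)) - log(3)
K^(3)(t) = (27*t^3*e^(6*t) + 27*t^3*e^(3*t) - 2*e^(9*t) + 6*e^(6*t) - 6*e^(3*t) + 2)/(t^3*e^(9*t) - 3*t^3*e^(6*t) + 3*t^3*e^(3*t) - t^3)

κ_3 = K^(3)(0) = 0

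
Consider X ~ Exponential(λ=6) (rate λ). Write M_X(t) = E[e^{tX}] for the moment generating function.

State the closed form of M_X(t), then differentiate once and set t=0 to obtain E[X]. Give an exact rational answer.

E[X] = D[M](0) = 1/6

M_X(t) = 6/(6 - t)
D[M](t) = 6/(t^2 - 12*t + 36)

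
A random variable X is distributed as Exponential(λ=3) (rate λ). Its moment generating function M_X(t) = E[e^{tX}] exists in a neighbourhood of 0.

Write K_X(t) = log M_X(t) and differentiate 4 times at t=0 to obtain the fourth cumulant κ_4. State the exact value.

M_X(t) = 3/(3 - t)
K_X(t) = log M_X(t) = -log(3 - t) + log(3)
dK/dt = -1/(t - 3)
d^2K/dt^2 = 1/(t^2 - 6*t + 9)
d^3K/dt^3 = -2/(t^3 - 9*t^2 + 27*t - 27)
d^4K/dt^4 = 6/(t^4 - 12*t^3 + 54*t^2 - 108*t + 81)

κ_4 = d^4K/dt^4 |_{t=0} = 2/27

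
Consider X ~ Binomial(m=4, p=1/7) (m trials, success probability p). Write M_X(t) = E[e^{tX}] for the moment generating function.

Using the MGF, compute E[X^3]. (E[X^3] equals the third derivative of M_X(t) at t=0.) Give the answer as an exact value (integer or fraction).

E[X^3] = M^(3)(0) = 472/343

M_X(t) = (e^(t)/7 + 6/7)^4
M^(3)(t) = 64*e^(4*t)/2401 + 648*e^(3*t)/2401 + 1728*e^(2*t)/2401 + 864*e^(t)/2401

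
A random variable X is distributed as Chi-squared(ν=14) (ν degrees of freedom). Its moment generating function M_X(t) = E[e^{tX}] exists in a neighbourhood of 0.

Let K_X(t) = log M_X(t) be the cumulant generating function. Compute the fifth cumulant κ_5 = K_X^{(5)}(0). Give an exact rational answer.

M_X(t) = (1 - 2*t)^(-7)
K_X(t) = log M_X(t) = -7*log(1 - 2*t)
dK/dt = -14/(2*t - 1)
d^2K/dt^2 = 28/(4*t^2 - 4*t + 1)
d^3K/dt^3 = -112/(8*t^3 - 12*t^2 + 6*t - 1)
d^4K/dt^4 = 672/(16*t^4 - 32*t^3 + 24*t^2 - 8*t + 1)
d^5K/dt^5 = -5376/(32*t^5 - 80*t^4 + 80*t^3 - 40*t^2 + 10*t - 1)

κ_5 = d^5K/dt^5 |_{t=0} = 5376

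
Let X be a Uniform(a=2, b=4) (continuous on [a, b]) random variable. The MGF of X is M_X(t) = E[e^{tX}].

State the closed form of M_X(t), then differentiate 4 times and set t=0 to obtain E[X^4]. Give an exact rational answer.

M_X(t) = (e^(4*t) - e^(2*t))/(2*t)

E[X^4] = D^4[M](0) = 496/5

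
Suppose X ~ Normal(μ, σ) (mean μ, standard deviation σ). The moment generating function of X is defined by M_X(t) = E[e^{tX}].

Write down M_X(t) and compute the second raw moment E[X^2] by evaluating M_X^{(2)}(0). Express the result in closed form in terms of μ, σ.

E[X^2] = M^(2)(0) = μ^2 + σ^2

M_X(t) = e^(μ*t + σ^2*t^2/2)
M^(2)(t) = μ^2*e^(μ*t)*e^(σ^2*t^2/2) + 2*μ*σ^2*t*e^(μ*t)*e^(σ^2*t^2/2) + σ^4*t^2*e^(μ*t)*e^(σ^2*t^2/2) + σ^2*e^(μ*t)*e^(σ^2*t^2/2)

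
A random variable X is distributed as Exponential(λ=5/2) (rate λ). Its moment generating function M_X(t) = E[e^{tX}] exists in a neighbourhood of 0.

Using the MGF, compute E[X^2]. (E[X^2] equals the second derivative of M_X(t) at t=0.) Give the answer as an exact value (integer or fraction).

E[X^2] = d^2M/dt^2 |_{t=0} = 8/25

M_X(t) = 5/(2*(5/2 - t))
dM/dt = 10/(4*t^2 - 20*t + 25)
d^2M/dt^2 = -40/(8*t^3 - 60*t^2 + 150*t - 125)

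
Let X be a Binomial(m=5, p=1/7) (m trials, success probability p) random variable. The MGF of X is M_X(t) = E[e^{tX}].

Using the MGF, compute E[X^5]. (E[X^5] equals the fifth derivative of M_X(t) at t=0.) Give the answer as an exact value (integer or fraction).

M_X(t) = (e^(t)/7 + 6/7)^5
M′(t) = 5*e^(5*t)/16807 + 120*e^(4*t)/16807 + 1080*e^(3*t)/16807 + 4320*e^(2*t)/16807 + 6480*e^(t)/16807
M′′(t) = 25*e^(5*t)/16807 + 480*e^(4*t)/16807 + 3240*e^(3*t)/16807 + 8640*e^(2*t)/16807 + 6480*e^(t)/16807
M′′′(t) = 125*e^(5*t)/16807 + 1920*e^(4*t)/16807 + 9720*e^(3*t)/16807 + 17280*e^(2*t)/16807 + 6480*e^(t)/16807
M′′′′(t) = 625*e^(5*t)/16807 + 7680*e^(4*t)/16807 + 29160*e^(3*t)/16807 + 34560*e^(2*t)/16807 + 6480*e^(t)/16807
M′′′′′(t) = 3125*e^(5*t)/16807 + 30720*e^(4*t)/16807 + 87480*e^(3*t)/16807 + 69120*e^(2*t)/16807 + 6480*e^(t)/16807

E[X^5] = M′′′′′(0) = 196925/16807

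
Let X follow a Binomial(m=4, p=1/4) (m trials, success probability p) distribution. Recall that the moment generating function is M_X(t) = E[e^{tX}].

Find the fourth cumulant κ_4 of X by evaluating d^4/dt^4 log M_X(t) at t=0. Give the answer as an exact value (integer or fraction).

M_X(t) = (e^(t)/4 + 3/4)^4
K_X(t) = log M_X(t) = 4*log(e^(t)/4 + 3/4)
dK/dt = 4*e^(t)/(e^(t) + 3)
d^2K/dt^2 = 12*e^(t)/(e^(2*t) + 6*e^(t) + 9)
d^3K/dt^3 = (-12*e^(2*t) + 36*e^(t))/(e^(3*t) + 9*e^(2*t) + 27*e^(t) + 27)
d^4K/dt^4 = (12*e^(3*t) - 144*e^(2*t) + 108*e^(t))/(e^(4*t) + 12*e^(3*t) + 54*e^(2*t) + 108*e^(t) + 81)

κ_4 = d^4K/dt^4 |_{t=0} = -3/32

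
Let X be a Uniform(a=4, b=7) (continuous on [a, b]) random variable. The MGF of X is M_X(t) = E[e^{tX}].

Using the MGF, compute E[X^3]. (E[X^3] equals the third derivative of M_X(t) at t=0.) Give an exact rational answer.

M_X(t) = (e^(7*t) - e^(4*t))/(3*t)
dM/dt = (7*t*e^(7*t) - 4*t*e^(4*t) - e^(7*t) + e^(4*t))/(3*t^2)
d^2M/dt^2 = (49*t^2*e^(7*t) - 16*t^2*e^(4*t) - 14*t*e^(7*t) + 8*t*e^(4*t) + 2*e^(7*t) - 2*e^(4*t))/(3*t^3)
d^3M/dt^3 = (343*t^3*e^(7*t) - 64*t^3*e^(4*t) - 147*t^2*e^(7*t) + 48*t^2*e^(4*t) + 42*t*e^(7*t) - 24*t*e^(4*t) - 6*e^(7*t) + 6*e^(4*t))/(3*t^4)

E[X^3] = d^3M/dt^3 |_{t=0} = 715/4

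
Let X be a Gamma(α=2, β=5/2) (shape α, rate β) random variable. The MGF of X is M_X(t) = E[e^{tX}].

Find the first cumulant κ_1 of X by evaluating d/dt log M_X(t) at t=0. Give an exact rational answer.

M_X(t) = 25/(4*(5/2 - t)^2)
K_X(t) = log M_X(t) = -2*log(5/2 - t) - 2*log(2) + 2*log(5)
K′(t) = -4/(2*t - 5)

κ_1 = K′(0) = 4/5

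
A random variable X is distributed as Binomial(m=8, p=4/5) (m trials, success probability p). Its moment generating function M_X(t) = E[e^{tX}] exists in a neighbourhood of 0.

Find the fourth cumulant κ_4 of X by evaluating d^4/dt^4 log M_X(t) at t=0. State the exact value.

κ_4 = K^(4)(0) = 32/625

M_X(t) = (4*e^(t)/5 + 1/5)^8
K_X(t) = log M_X(t) = 8*log(4*e^(t)/5 + 1/5)
K^(4)(t) = (512*e^(3*t) - 512*e^(2*t) + 32*e^(t))/(256*e^(4*t) + 256*e^(3*t) + 96*e^(2*t) + 16*e^(t) + 1)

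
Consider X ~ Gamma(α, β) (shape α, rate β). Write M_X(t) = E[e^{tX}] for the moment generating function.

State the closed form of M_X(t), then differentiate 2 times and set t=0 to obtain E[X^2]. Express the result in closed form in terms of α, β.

M_X(t) = (β/(β - t))^α
D^2[M](t) = (α^2*β^α*(1/(β - t))^α + α*β^α*(1/(β - t))^α)/(β^2 - 2*β*t + t^2)

E[X^2] = D^2[M](0) = α*(α + 1)/β^2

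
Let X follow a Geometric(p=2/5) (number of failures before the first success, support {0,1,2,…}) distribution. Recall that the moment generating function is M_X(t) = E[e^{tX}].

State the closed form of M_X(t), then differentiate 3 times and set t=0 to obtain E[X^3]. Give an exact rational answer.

M_X(t) = 2/(5*(1 - 3*e^(t)/5))
dM/dt = 6*e^(t)/(9*e^(2*t) - 30*e^(t) + 25)
d^2M/dt^2 = (-18*e^(2*t) - 30*e^(t))/(27*e^(3*t) - 135*e^(2*t) + 225*e^(t) - 125)
d^3M/dt^3 = (54*e^(3*t) + 360*e^(2*t) + 150*e^(t))/(81*e^(4*t) - 540*e^(3*t) + 1350*e^(2*t) - 1500*e^(t) + 625)

E[X^3] = d^3M/dt^3 |_{t=0} = 141/4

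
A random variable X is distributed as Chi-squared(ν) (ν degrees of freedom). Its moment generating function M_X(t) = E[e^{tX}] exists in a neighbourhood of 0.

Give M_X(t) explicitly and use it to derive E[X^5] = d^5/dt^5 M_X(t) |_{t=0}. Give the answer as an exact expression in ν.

M_X(t) = (1 - 2*t)^(-ν/2)

E[X^5] = D^5[M](0) = ν*(ν^4 + 20*ν^3 + 140*ν^2 + 400*ν + 384)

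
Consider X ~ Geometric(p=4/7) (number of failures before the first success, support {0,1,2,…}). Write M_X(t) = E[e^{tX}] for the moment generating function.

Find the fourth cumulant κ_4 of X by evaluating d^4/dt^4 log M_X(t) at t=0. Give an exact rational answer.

κ_4 = K′′′′(0) = 1491/128

M_X(t) = 4/(7*(1 - 3*e^(t)/7))
K_X(t) = log M_X(t) = -log(1 - 3*e^(t)/7) - log(7) + 2*log(2)
K′(t) = -3*e^(t)/(3*e^(t) - 7)
K′′(t) = 21*e^(t)/(9*e^(2*t) - 42*e^(t) + 49)
K′′′(t) = (-63*e^(2*t) - 147*e^(t))/(27*e^(3*t) - 189*e^(2*t) + 441*e^(t) - 343)
K′′′′(t) = (189*e^(3*t) + 1764*e^(2*t) + 1029*e^(t))/(81*e^(4*t) - 756*e^(3*t) + 2646*e^(2*t) - 4116*e^(t) + 2401)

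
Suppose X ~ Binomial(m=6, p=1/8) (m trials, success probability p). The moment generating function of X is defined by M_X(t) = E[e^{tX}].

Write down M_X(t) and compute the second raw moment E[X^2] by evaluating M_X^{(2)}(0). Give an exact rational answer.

E[X^2] = d^2M/dt^2 |_{t=0} = 39/32

M_X(t) = (e^(t)/8 + 7/8)^6
dM/dt = 3*e^(6*t)/131072 + 105*e^(5*t)/131072 + 735*e^(4*t)/65536 + 5145*e^(3*t)/65536 + 36015*e^(2*t)/131072 + 50421*e^(t)/131072
d^2M/dt^2 = 9*e^(6*t)/65536 + 525*e^(5*t)/131072 + 735*e^(4*t)/16384 + 15435*e^(3*t)/65536 + 36015*e^(2*t)/65536 + 50421*e^(t)/131072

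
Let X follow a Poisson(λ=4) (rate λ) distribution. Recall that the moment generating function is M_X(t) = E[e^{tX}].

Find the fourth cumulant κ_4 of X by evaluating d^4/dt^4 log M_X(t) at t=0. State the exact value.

M_X(t) = e^(4*e^(t) - 4)
K_X(t) = log M_X(t) = 4*e^(t) - 4
K′(t) = 4*e^(t)
K′′(t) = 4*e^(t)
K′′′(t) = 4*e^(t)
K′′′′(t) = 4*e^(t)

κ_4 = K′′′′(0) = 4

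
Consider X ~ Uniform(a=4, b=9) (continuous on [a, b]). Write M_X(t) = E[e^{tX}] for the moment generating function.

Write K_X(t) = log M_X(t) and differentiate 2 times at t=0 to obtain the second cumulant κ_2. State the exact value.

M_X(t) = (e^(9*t) - e^(4*t))/(5*t)
K_X(t) = log M_X(t) = -log(t) + log(e^(9*t) - e^(4*t)) - log(5)
D^2[K](t) = (-25*t^2*e^(5*t) + e^(10*t) - 2*e^(5*t) + 1)/(t^2*e^(10*t) - 2*t^2*e^(5*t) + t^2)

κ_2 = D^2[K](0) = 25/12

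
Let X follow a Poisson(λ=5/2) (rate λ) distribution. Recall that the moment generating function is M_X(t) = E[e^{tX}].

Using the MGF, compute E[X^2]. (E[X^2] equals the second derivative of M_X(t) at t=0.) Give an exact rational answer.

M_X(t) = e^(5*e^(t)/2 - 5/2)
M^(2)(t) = (25*e^(2*t)*e^(5*e^(t)/2) + 10*e^(t)*e^(5*e^(t)/2))*e^(-5/2)/4

E[X^2] = M^(2)(0) = 35/4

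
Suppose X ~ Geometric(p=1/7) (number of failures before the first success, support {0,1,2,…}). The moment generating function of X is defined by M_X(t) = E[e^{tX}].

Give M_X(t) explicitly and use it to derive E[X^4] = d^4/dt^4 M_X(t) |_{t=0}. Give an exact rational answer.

M_X(t) = 1/(7*(1 - 6*e^(t)/7))
M′(t) = 6*e^(t)/(36*e^(2*t) - 84*e^(t) + 49)
M′′(t) = (-36*e^(2*t) - 42*e^(t))/(216*e^(3*t) - 756*e^(2*t) + 882*e^(t) - 343)
M′′′(t) = (216*e^(3*t) + 1008*e^(2*t) + 294*e^(t))/(1296*e^(4*t) - 6048*e^(3*t) + 10584*e^(2*t) - 8232*e^(t) + 2401)
M′′′′(t) = (-1296*e^(4*t) - 16632*e^(3*t) - 19404*e^(2*t) - 2058*e^(t))/(7776*e^(5*t) - 45360*e^(4*t) + 105840*e^(3*t) - 123480*e^(2*t) + 72030*e^(t) - 16807)

E[X^4] = M′′′′(0) = 39390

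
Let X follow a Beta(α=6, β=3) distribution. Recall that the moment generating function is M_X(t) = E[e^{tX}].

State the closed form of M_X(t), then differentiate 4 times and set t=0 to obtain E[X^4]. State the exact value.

M_X(t) = ₁F₁(6; 9; t)
dM/dt = 2*₁F₁(7; 10; t)/3
d^2M/dt^2 = 7*₁F₁(8; 11; t)/15
d^3M/dt^3 = 56*₁F₁(9; 12; t)/165
d^4M/dt^4 = 14*₁F₁(10; 13; t)/55

E[X^4] = d^4M/dt^4 |_{t=0} = 14/55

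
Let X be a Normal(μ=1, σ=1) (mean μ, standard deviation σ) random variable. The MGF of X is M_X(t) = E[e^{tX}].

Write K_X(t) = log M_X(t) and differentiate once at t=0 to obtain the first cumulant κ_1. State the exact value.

κ_1 = K^(1)(0) = 1

M_X(t) = e^(t^2/2 + t)
K_X(t) = log M_X(t) = t^2/2 + t
K^(1)(t) = t + 1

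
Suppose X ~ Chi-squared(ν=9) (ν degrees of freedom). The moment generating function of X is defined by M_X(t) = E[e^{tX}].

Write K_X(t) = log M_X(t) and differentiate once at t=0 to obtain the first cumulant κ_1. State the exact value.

κ_1 = D[K](0) = 9

M_X(t) = (1 - 2*t)^(-9/2)
K_X(t) = log M_X(t) = -9*log(1 - 2*t)/2
D[K](t) = -9/(2*t - 1)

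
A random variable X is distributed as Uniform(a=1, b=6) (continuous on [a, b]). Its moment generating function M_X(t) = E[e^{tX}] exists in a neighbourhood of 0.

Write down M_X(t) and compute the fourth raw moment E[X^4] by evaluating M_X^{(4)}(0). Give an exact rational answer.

M_X(t) = (e^(6*t) - e^(t))/(5*t)
D^4[M](t) = (1296*t^4*e^(6*t) - t^4*e^(t) - 864*t^3*e^(6*t) + 4*t^3*e^(t) + 432*t^2*e^(6*t) - 12*t^2*e^(t) - 144*t*e^(6*t) + 24*t*e^(t) + 24*e^(6*t) - 24*e^(t))/(5*t^5)

E[X^4] = D^4[M](0) = 311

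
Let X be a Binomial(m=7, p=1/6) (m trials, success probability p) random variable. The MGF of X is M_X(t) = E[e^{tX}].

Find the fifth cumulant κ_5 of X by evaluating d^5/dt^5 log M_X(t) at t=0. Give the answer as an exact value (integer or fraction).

κ_5 = K′′′′′(0) = -35/81

M_X(t) = (e^(t)/6 + 5/6)^7
K_X(t) = log M_X(t) = 7*log(e^(t)/6 + 5/6)
K′(t) = 7*e^(t)/(e^(t) + 5)
K′′(t) = 35*e^(t)/(e^(2*t) + 10*e^(t) + 25)
K′′′(t) = (-35*e^(2*t) + 175*e^(t))/(e^(3*t) + 15*e^(2*t) + 75*e^(t) + 125)
K′′′′(t) = (35*e^(3*t) - 700*e^(2*t) + 875*e^(t))/(e^(4*t) + 20*e^(3*t) + 150*e^(2*t) + 500*e^(t) + 625)
K′′′′′(t) = (-35*e^(4*t) + 1925*e^(3*t) - 9625*e^(2*t) + 4375*e^(t))/(e^(5*t) + 25*e^(4*t) + 250*e^(3*t) + 1250*e^(2*t) + 3125*e^(t) + 3125)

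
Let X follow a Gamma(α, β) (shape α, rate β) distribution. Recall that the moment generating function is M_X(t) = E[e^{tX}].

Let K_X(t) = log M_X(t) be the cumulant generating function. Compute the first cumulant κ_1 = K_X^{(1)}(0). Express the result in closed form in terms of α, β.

M_X(t) = (β/(β - t))^α
K_X(t) = log M_X(t) = α*(log(β) - log(β - t))
D[K](t) = -α/(-β + t)

κ_1 = D[K](0) = α/β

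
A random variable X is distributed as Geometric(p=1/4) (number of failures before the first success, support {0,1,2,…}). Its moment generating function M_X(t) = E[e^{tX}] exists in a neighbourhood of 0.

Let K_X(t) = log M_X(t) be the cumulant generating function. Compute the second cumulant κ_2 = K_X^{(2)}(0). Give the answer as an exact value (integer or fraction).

M_X(t) = 1/(4*(1 - 3*e^(t)/4))
K_X(t) = log M_X(t) = -log(1 - 3*e^(t)/4) - 2*log(2)
K′(t) = -3*e^(t)/(3*e^(t) - 4)
K′′(t) = 12*e^(t)/(9*e^(2*t) - 24*e^(t) + 16)

κ_2 = K′′(0) = 12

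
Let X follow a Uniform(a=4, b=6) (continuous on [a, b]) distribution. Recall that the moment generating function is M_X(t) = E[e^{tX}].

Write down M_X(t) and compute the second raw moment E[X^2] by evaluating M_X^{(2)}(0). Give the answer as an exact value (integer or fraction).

M_X(t) = (e^(6*t) - e^(4*t))/(2*t)
M^(2)(t) = (18*t^2*e^(6*t) - 8*t^2*e^(4*t) - 6*t*e^(6*t) + 4*t*e^(4*t) + e^(6*t) - e^(4*t))/t^3

E[X^2] = M^(2)(0) = 76/3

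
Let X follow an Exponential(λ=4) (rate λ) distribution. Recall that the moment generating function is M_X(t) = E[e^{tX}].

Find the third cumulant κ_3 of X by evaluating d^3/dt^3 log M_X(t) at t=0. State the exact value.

κ_3 = K^(3)(0) = 1/32

M_X(t) = 4/(4 - t)
K_X(t) = log M_X(t) = -log(4 - t) + 2*log(2)
K^(3)(t) = -2/(t^3 - 12*t^2 + 48*t - 64)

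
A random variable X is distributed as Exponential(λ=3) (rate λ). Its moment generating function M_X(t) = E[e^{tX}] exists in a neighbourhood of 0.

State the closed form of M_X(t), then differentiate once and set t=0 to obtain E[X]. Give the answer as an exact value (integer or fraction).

E[X] = D[M](0) = 1/3

M_X(t) = 3/(3 - t)
D[M](t) = 3/(t^2 - 6*t + 9)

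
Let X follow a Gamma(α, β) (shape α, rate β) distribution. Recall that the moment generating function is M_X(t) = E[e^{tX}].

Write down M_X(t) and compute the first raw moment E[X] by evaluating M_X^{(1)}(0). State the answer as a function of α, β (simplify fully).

M_X(t) = (β/(β - t))^α
M′(t) = -α*β^α*(1/(β - t))^α/(-β + t)

E[X] = M′(0) = α/β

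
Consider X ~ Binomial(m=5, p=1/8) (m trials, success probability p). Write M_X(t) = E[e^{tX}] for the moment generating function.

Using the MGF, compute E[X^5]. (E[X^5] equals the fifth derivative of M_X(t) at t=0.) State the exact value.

M_X(t) = (e^(t)/8 + 7/8)^5
M^(5)(t) = 3125*e^(5*t)/32768 + 35*e^(4*t)/32 + 59535*e^(3*t)/16384 + 1715*e^(2*t)/512 + 12005*e^(t)/32768

E[X^5] = M^(5)(0) = 34975/4096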